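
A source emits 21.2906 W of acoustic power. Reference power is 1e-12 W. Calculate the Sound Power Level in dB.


Given values:
  W = 21.2906 W
  W_ref = 1e-12 W
Formula: SWL = 10 * log10(W / W_ref)
Compute ratio: W / W_ref = 21290600000000
Compute log10: log10(21290600000000) = 13.328188
Multiply: SWL = 10 * 13.328188 = 133.28

133.28 dB


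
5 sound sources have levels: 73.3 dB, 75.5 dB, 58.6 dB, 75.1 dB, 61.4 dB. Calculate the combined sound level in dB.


Formula: L_total = 10 * log10( sum(10^(Li/10)) )
  Source 1: 10^(73.3/10) = 21379620.895
  Source 2: 10^(75.5/10) = 35481338.9234
  Source 3: 10^(58.6/10) = 724435.9601
  Source 4: 10^(75.1/10) = 32359365.693
  Source 5: 10^(61.4/10) = 1380384.2646
Sum of linear values = 91325145.7361
L_total = 10 * log10(91325145.7361) = 79.61

79.61 dB


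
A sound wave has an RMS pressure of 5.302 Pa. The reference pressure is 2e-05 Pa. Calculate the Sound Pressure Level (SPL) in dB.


Given values:
  p = 5.302 Pa
  p_ref = 2e-05 Pa
Formula: SPL = 20 * log10(p / p_ref)
Compute ratio: p / p_ref = 5.302 / 2e-05 = 265100
Compute log10: log10(265100) = 5.42341
Multiply: SPL = 20 * 5.42341 = 108.47

108.47 dB


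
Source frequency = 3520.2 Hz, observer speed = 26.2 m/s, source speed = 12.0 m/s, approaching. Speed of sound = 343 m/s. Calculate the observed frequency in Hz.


Given values:
  f_s = 3520.2 Hz, v_o = 26.2 m/s, v_s = 12.0 m/s
  Direction: approaching
Formula: f_o = f_s * (c + v_o) / (c - v_s)
Numerator: c + v_o = 343 + 26.2 = 369.2
Denominator: c - v_s = 343 - 12.0 = 331.0
f_o = 3520.2 * 369.2 / 331.0 = 3926.46

3926.46 Hz


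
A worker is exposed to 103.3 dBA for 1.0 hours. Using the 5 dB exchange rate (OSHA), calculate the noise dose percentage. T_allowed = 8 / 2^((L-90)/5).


Given values:
  L = 103.3 dBA, T = 1.0 hours
Formula: T_allowed = 8 / 2^((L - 90) / 5)
Compute exponent: (103.3 - 90) / 5 = 2.66
Compute 2^(2.66) = 6.32033
T_allowed = 8 / 6.32033 = 1.265757 hours
Dose = (T / T_allowed) * 100
Dose = (1.0 / 1.265757) * 100 = 79.0

79.0 %


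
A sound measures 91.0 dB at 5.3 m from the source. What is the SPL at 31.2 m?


Given values:
  SPL1 = 91.0 dB, r1 = 5.3 m, r2 = 31.2 m
Formula: SPL2 = SPL1 - 20 * log10(r2 / r1)
Compute ratio: r2 / r1 = 31.2 / 5.3 = 5.8868
Compute log10: log10(5.8868) = 0.769879
Compute drop: 20 * 0.769879 = 15.3976
SPL2 = 91.0 - 15.3976 = 75.6

75.6 dB


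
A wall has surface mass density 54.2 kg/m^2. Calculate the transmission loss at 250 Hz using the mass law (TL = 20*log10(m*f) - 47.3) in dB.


Given values:
  m = 54.2 kg/m^2, f = 250 Hz
Formula: TL = 20 * log10(m * f) - 47.3
Compute m * f = 54.2 * 250 = 13550.0
Compute log10(13550.0) = 4.131939
Compute 20 * 4.131939 = 82.6388
TL = 82.6388 - 47.3 = 35.34

35.34 dB


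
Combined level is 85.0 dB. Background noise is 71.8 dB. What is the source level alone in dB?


Given values:
  L_total = 85.0 dB, L_bg = 71.8 dB
Formula: L_source = 10 * log10(10^(L_total/10) - 10^(L_bg/10))
Convert to linear:
  10^(85.0/10) = 316227766.0168
  10^(71.8/10) = 15135612.4844
Difference: 316227766.0168 - 15135612.4844 = 301092153.5324
L_source = 10 * log10(301092153.5324) = 84.79

84.79 dB


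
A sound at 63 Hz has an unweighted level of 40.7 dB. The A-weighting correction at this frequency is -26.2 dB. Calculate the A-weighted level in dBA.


Given values:
  SPL = 40.7 dB
  A-weighting at 63 Hz = -26.2 dB
Formula: L_A = SPL + A_weight
L_A = 40.7 + (-26.2)
L_A = 14.5

14.5 dBA


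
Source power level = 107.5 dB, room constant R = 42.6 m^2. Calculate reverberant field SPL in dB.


Given values:
  Lw = 107.5 dB, R = 42.6 m^2
Formula: SPL = Lw + 10 * log10(4 / R)
Compute 4 / R = 4 / 42.6 = 0.093897
Compute 10 * log10(0.093897) = -10.2735
SPL = 107.5 + (-10.2735) = 97.23

97.23 dB


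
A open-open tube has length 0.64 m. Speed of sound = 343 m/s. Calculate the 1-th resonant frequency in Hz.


Given values:
  Tube type: open-open, L = 0.64 m, c = 343 m/s, n = 1
Formula: f_n = n * c / (2 * L)
Compute 2 * L = 2 * 0.64 = 1.28
f = 1 * 343 / 1.28
f = 267.97

267.97 Hz


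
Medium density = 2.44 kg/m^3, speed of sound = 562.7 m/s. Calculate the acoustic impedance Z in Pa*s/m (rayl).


Given values:
  rho = 2.44 kg/m^3
  c = 562.7 m/s
Formula: Z = rho * c
Z = 2.44 * 562.7
Z = 1372.99

1372.99 rayl


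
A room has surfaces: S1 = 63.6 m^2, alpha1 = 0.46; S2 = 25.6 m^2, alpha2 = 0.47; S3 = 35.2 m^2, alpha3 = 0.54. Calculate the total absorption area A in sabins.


Given surfaces:
  Surface 1: 63.6 * 0.46 = 29.256
  Surface 2: 25.6 * 0.47 = 12.032
  Surface 3: 35.2 * 0.54 = 19.008
Formula: A = sum(Si * alpha_i)
A = 29.256 + 12.032 + 19.008
A = 60.3

60.3 sabins


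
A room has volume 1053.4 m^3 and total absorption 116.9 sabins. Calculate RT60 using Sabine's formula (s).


Given values:
  V = 1053.4 m^3
  A = 116.9 sabins
Formula: RT60 = 0.161 * V / A
Numerator: 0.161 * 1053.4 = 169.5974
RT60 = 169.5974 / 116.9 = 1.451

1.451 s


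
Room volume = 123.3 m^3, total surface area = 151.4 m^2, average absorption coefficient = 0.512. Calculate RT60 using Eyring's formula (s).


Given values:
  V = 123.3 m^3, S = 151.4 m^2, alpha = 0.512
Formula: RT60 = 0.161 * V / (-S * ln(1 - alpha))
Compute ln(1 - 0.512) = ln(0.488) = -0.71744
Denominator: -151.4 * -0.71744 = 108.6204
Numerator: 0.161 * 123.3 = 19.8513
RT60 = 19.8513 / 108.6204 = 0.183

0.183 s


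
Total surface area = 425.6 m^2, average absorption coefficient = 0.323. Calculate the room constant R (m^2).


Given values:
  S = 425.6 m^2, alpha = 0.323
Formula: R = S * alpha / (1 - alpha)
Numerator: 425.6 * 0.323 = 137.4688
Denominator: 1 - 0.323 = 0.677
R = 137.4688 / 0.677 = 203.06

203.06 m^2


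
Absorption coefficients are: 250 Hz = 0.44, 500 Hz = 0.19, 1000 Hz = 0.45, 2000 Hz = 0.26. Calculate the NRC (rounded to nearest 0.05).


Given values:
  a_250 = 0.44, a_500 = 0.19
  a_1000 = 0.45, a_2000 = 0.26
Formula: NRC = (a250 + a500 + a1000 + a2000) / 4
Sum = 0.44 + 0.19 + 0.45 + 0.26 = 1.34
NRC = 1.34 / 4 = 0.335
Rounded to nearest 0.05: 0.35

0.35


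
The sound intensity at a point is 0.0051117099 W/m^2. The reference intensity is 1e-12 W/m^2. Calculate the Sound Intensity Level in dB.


Given values:
  I = 0.0051117099 W/m^2
  I_ref = 1e-12 W/m^2
Formula: SIL = 10 * log10(I / I_ref)
Compute ratio: I / I_ref = 5111709900
Compute log10: log10(5111709900) = 9.708566
Multiply: SIL = 10 * 9.708566 = 97.09

97.09 dB


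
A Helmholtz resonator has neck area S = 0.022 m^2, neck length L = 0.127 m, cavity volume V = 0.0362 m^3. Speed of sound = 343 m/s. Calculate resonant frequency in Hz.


Given values:
  S = 0.022 m^2, L = 0.127 m, V = 0.0362 m^3, c = 343 m/s
Formula: f = (c / (2*pi)) * sqrt(S / (V * L))
Compute V * L = 0.0362 * 0.127 = 0.0045974
Compute S / (V * L) = 0.022 / 0.0045974 = 4.7853
Compute sqrt(4.7853) = 2.187533
Compute c / (2*pi) = 343 / 6.283185 = 54.590148
f = 54.590148 * 2.187533 = 119.42

119.42 Hz


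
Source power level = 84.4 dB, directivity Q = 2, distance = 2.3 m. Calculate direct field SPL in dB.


Given values:
  Lw = 84.4 dB, Q = 2, r = 2.3 m
Formula: SPL = Lw + 10 * log10(Q / (4 * pi * r^2))
Compute 4 * pi * r^2 = 4 * pi * 2.3^2 = 66.4761
Compute Q / denom = 2 / 66.4761 = 0.030086
Compute 10 * log10(0.030086) = -15.2164
SPL = 84.4 + (-15.2164) = 69.18

69.18 dB


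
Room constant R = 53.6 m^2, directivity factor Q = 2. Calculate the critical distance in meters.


Given values:
  R = 53.6 m^2, Q = 2
Formula: d_c = 0.141 * sqrt(Q * R)
Compute Q * R = 2 * 53.6 = 107.2
Compute sqrt(107.2) = 10.3537
d_c = 0.141 * 10.3537 = 1.46

1.46 m


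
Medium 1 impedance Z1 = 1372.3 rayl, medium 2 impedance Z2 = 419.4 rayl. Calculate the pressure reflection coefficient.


Given values:
  Z1 = 1372.3 rayl, Z2 = 419.4 rayl
Formula: R = (Z2 - Z1) / (Z2 + Z1)
Numerator: Z2 - Z1 = 419.4 - 1372.3 = -952.9
Denominator: Z2 + Z1 = 419.4 + 1372.3 = 1791.7
R = -952.9 / 1791.7 = -0.5318

-0.5318


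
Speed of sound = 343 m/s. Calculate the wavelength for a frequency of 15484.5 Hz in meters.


Given values:
  c = 343 m/s, f = 15484.5 Hz
Formula: lambda = c / f
lambda = 343 / 15484.5
lambda = 0.0222

0.0222 m


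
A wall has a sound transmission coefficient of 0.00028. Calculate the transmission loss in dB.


Given values:
  tau = 0.00028
Formula: TL = 10 * log10(1 / tau)
Compute 1 / tau = 1 / 0.00028 = 3571.4286
Compute log10(3571.4286) = 3.552842
TL = 10 * 3.552842 = 35.53

35.53 dB


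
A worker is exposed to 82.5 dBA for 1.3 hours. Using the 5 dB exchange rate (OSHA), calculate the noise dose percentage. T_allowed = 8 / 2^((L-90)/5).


Given values:
  L = 82.5 dBA, T = 1.3 hours
Formula: T_allowed = 8 / 2^((L - 90) / 5)
Compute exponent: (82.5 - 90) / 5 = -1.5
Compute 2^(-1.5) = 0.353553
T_allowed = 8 / 0.353553 = 22.627442 hours
Dose = (T / T_allowed) * 100
Dose = (1.3 / 22.627442) * 100 = 5.75

5.75 %


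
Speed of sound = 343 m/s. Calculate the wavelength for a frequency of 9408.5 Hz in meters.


Given values:
  c = 343 m/s, f = 9408.5 Hz
Formula: lambda = c / f
lambda = 343 / 9408.5
lambda = 0.0365

0.0365 m


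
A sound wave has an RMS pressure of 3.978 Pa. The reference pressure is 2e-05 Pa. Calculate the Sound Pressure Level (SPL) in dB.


Given values:
  p = 3.978 Pa
  p_ref = 2e-05 Pa
Formula: SPL = 20 * log10(p / p_ref)
Compute ratio: p / p_ref = 3.978 / 2e-05 = 198900
Compute log10: log10(198900) = 5.298635
Multiply: SPL = 20 * 5.298635 = 105.97

105.97 dB


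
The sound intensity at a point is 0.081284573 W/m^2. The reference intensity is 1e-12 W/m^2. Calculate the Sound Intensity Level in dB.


Given values:
  I = 0.081284573 W/m^2
  I_ref = 1e-12 W/m^2
Formula: SIL = 10 * log10(I / I_ref)
Compute ratio: I / I_ref = 81284573000
Compute log10: log10(81284573000) = 10.910008
Multiply: SIL = 10 * 10.910008 = 109.1

109.1 dB


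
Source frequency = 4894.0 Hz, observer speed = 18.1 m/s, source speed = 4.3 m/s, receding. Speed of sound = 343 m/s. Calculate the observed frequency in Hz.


Given values:
  f_s = 4894.0 Hz, v_o = 18.1 m/s, v_s = 4.3 m/s
  Direction: receding
Formula: f_o = f_s * (c - v_o) / (c + v_s)
Numerator: c - v_o = 343 - 18.1 = 324.9
Denominator: c + v_s = 343 + 4.3 = 347.3
f_o = 4894.0 * 324.9 / 347.3 = 4578.35

4578.35 Hz


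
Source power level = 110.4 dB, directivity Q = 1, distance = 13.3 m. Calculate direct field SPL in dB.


Given values:
  Lw = 110.4 dB, Q = 1, r = 13.3 m
Formula: SPL = Lw + 10 * log10(Q / (4 * pi * r^2))
Compute 4 * pi * r^2 = 4 * pi * 13.3^2 = 2222.8653
Compute Q / denom = 1 / 2222.8653 = 0.00044987
Compute 10 * log10(0.00044987) = -33.4691
SPL = 110.4 + (-33.4691) = 76.93

76.93 dB


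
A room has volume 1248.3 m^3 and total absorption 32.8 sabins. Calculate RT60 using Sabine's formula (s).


Given values:
  V = 1248.3 m^3
  A = 32.8 sabins
Formula: RT60 = 0.161 * V / A
Numerator: 0.161 * 1248.3 = 200.9763
RT60 = 200.9763 / 32.8 = 6.127

6.127 s


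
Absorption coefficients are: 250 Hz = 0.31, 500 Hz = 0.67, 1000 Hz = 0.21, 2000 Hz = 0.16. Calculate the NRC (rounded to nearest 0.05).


Given values:
  a_250 = 0.31, a_500 = 0.67
  a_1000 = 0.21, a_2000 = 0.16
Formula: NRC = (a250 + a500 + a1000 + a2000) / 4
Sum = 0.31 + 0.67 + 0.21 + 0.16 = 1.35
NRC = 1.35 / 4 = 0.3375
Rounded to nearest 0.05: 0.35

0.35


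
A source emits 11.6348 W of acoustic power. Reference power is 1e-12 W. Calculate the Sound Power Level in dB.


Given values:
  W = 11.6348 W
  W_ref = 1e-12 W
Formula: SWL = 10 * log10(W / W_ref)
Compute ratio: W / W_ref = 11634800000000
Compute log10: log10(11634800000000) = 13.065759
Multiply: SWL = 10 * 13.065759 = 130.66

130.66 dB


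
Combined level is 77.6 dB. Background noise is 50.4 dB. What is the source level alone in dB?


Given values:
  L_total = 77.6 dB, L_bg = 50.4 dB
Formula: L_source = 10 * log10(10^(L_total/10) - 10^(L_bg/10))
Convert to linear:
  10^(77.6/10) = 57543993.7337
  10^(50.4/10) = 109647.8196
Difference: 57543993.7337 - 109647.8196 = 57434345.9141
L_source = 10 * log10(57434345.9141) = 77.59

77.59 dB


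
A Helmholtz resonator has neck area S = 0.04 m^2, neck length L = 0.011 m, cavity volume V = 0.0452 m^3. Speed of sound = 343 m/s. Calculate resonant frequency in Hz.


Given values:
  S = 0.04 m^2, L = 0.011 m, V = 0.0452 m^3, c = 343 m/s
Formula: f = (c / (2*pi)) * sqrt(S / (V * L))
Compute V * L = 0.0452 * 0.011 = 0.0004972
Compute S / (V * L) = 0.04 / 0.0004972 = 80.4505
Compute sqrt(80.4505) = 8.96942
Compute c / (2*pi) = 343 / 6.283185 = 54.590148
f = 54.590148 * 8.96942 = 489.64

489.64 Hz


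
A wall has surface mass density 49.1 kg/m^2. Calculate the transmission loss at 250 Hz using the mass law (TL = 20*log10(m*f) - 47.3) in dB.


Given values:
  m = 49.1 kg/m^2, f = 250 Hz
Formula: TL = 20 * log10(m * f) - 47.3
Compute m * f = 49.1 * 250 = 12275.0
Compute log10(12275.0) = 4.089022
Compute 20 * 4.089022 = 81.7804
TL = 81.7804 - 47.3 = 34.48

34.48 dB


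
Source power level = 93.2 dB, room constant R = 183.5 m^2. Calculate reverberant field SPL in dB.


Given values:
  Lw = 93.2 dB, R = 183.5 m^2
Formula: SPL = Lw + 10 * log10(4 / R)
Compute 4 / R = 4 / 183.5 = 0.021798
Compute 10 * log10(0.021798) = -16.6158
SPL = 93.2 + (-16.6158) = 76.58

76.58 dB


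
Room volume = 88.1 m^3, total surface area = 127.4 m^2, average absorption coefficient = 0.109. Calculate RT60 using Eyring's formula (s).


Given values:
  V = 88.1 m^3, S = 127.4 m^2, alpha = 0.109
Formula: RT60 = 0.161 * V / (-S * ln(1 - alpha))
Compute ln(1 - 0.109) = ln(0.891) = -0.115411
Denominator: -127.4 * -0.115411 = 14.7034
Numerator: 0.161 * 88.1 = 14.1841
RT60 = 14.1841 / 14.7034 = 0.965

0.965 s


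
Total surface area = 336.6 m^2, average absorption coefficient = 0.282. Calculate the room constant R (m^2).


Given values:
  S = 336.6 m^2, alpha = 0.282
Formula: R = S * alpha / (1 - alpha)
Numerator: 336.6 * 0.282 = 94.9212
Denominator: 1 - 0.282 = 0.718
R = 94.9212 / 0.718 = 132.2

132.2 m^2


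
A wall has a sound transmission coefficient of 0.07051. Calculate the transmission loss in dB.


Given values:
  tau = 0.07051
Formula: TL = 10 * log10(1 / tau)
Compute 1 / tau = 1 / 0.07051 = 14.1824
Compute log10(14.1824) = 1.15175
TL = 10 * 1.15175 = 11.52

11.52 dB


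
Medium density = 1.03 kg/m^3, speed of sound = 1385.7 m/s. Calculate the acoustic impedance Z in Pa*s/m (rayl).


Given values:
  rho = 1.03 kg/m^3
  c = 1385.7 m/s
Formula: Z = rho * c
Z = 1.03 * 1385.7
Z = 1427.27

1427.27 rayl


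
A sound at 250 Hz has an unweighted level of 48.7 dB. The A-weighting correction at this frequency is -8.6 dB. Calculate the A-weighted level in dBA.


Given values:
  SPL = 48.7 dB
  A-weighting at 250 Hz = -8.6 dB
Formula: L_A = SPL + A_weight
L_A = 48.7 + (-8.6)
L_A = 40.1

40.1 dBA


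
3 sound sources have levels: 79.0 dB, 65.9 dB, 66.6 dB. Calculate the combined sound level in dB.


Formula: L_total = 10 * log10( sum(10^(Li/10)) )
  Source 1: 10^(79.0/10) = 79432823.4724
  Source 2: 10^(65.9/10) = 3890451.4499
  Source 3: 10^(66.6/10) = 4570881.8961
Sum of linear values = 87894156.8184
L_total = 10 * log10(87894156.8184) = 79.44

79.44 dB


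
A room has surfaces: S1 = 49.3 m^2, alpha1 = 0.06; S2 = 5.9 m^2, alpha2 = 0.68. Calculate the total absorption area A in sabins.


Given surfaces:
  Surface 1: 49.3 * 0.06 = 2.958
  Surface 2: 5.9 * 0.68 = 4.012
Formula: A = sum(Si * alpha_i)
A = 2.958 + 4.012
A = 6.97

6.97 sabins


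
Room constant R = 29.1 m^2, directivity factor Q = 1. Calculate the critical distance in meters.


Given values:
  R = 29.1 m^2, Q = 1
Formula: d_c = 0.141 * sqrt(Q * R)
Compute Q * R = 1 * 29.1 = 29.1
Compute sqrt(29.1) = 5.3944
d_c = 0.141 * 5.3944 = 0.761

0.761 m


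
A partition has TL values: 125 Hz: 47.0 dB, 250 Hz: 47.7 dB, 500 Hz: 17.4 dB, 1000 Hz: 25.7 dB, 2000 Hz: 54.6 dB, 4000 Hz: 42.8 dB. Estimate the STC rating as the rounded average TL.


Given TL values at each frequency:
  125 Hz: 47.0 dB
  250 Hz: 47.7 dB
  500 Hz: 17.4 dB
  1000 Hz: 25.7 dB
  2000 Hz: 54.6 dB
  4000 Hz: 42.8 dB
Formula: STC ~ round(average of TL values)
Sum = 47.0 + 47.7 + 17.4 + 25.7 + 54.6 + 42.8 = 235.2
Average = 235.2 / 6 = 39.2
Rounded: 39

39


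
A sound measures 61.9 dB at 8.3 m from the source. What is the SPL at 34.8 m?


Given values:
  SPL1 = 61.9 dB, r1 = 8.3 m, r2 = 34.8 m
Formula: SPL2 = SPL1 - 20 * log10(r2 / r1)
Compute ratio: r2 / r1 = 34.8 / 8.3 = 4.1928
Compute log10: log10(4.1928) = 0.622504
Compute drop: 20 * 0.622504 = 12.4501
SPL2 = 61.9 - 12.4501 = 49.45

49.45 dB


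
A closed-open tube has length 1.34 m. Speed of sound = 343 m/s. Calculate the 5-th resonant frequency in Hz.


Given values:
  Tube type: closed-open, L = 1.34 m, c = 343 m/s, n = 5
Formula: f_n = (2n - 1) * c / (4 * L)
Compute 2n - 1 = 2*5 - 1 = 9
Compute 4 * L = 4 * 1.34 = 5.36
f = 9 * 343 / 5.36
f = 575.93

575.93 Hz


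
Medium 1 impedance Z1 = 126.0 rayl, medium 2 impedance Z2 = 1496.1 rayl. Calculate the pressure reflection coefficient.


Given values:
  Z1 = 126.0 rayl, Z2 = 1496.1 rayl
Formula: R = (Z2 - Z1) / (Z2 + Z1)
Numerator: Z2 - Z1 = 1496.1 - 126.0 = 1370.1
Denominator: Z2 + Z1 = 1496.1 + 126.0 = 1622.1
R = 1370.1 / 1622.1 = 0.8446

0.8446


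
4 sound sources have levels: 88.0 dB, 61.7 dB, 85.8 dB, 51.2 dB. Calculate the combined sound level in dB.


Formula: L_total = 10 * log10( sum(10^(Li/10)) )
  Source 1: 10^(88.0/10) = 630957344.4802
  Source 2: 10^(61.7/10) = 1479108.3882
  Source 3: 10^(85.8/10) = 380189396.3206
  Source 4: 10^(51.2/10) = 131825.6739
Sum of linear values = 1012757674.8629
L_total = 10 * log10(1012757674.8629) = 90.06

90.06 dB


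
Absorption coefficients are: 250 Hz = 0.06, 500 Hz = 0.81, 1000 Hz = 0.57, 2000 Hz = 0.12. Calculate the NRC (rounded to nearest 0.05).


Given values:
  a_250 = 0.06, a_500 = 0.81
  a_1000 = 0.57, a_2000 = 0.12
Formula: NRC = (a250 + a500 + a1000 + a2000) / 4
Sum = 0.06 + 0.81 + 0.57 + 0.12 = 1.56
NRC = 1.56 / 4 = 0.39
Rounded to nearest 0.05: 0.4

0.4


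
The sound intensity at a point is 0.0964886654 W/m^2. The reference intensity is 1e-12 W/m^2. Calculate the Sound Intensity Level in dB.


Given values:
  I = 0.0964886654 W/m^2
  I_ref = 1e-12 W/m^2
Formula: SIL = 10 * log10(I / I_ref)
Compute ratio: I / I_ref = 96488665400
Compute log10: log10(96488665400) = 10.984476
Multiply: SIL = 10 * 10.984476 = 109.84

109.84 dB


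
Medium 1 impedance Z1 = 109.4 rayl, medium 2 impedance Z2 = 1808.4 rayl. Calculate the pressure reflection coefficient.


Given values:
  Z1 = 109.4 rayl, Z2 = 1808.4 rayl
Formula: R = (Z2 - Z1) / (Z2 + Z1)
Numerator: Z2 - Z1 = 1808.4 - 109.4 = 1699.0
Denominator: Z2 + Z1 = 1808.4 + 109.4 = 1917.8
R = 1699.0 / 1917.8 = 0.8859

0.8859


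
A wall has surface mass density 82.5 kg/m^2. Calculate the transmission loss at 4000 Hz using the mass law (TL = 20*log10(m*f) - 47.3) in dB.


Given values:
  m = 82.5 kg/m^2, f = 4000 Hz
Formula: TL = 20 * log10(m * f) - 47.3
Compute m * f = 82.5 * 4000 = 330000.0
Compute log10(330000.0) = 5.518514
Compute 20 * 5.518514 = 110.3703
TL = 110.3703 - 47.3 = 63.07

63.07 dB


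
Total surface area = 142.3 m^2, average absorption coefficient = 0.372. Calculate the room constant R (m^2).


Given values:
  S = 142.3 m^2, alpha = 0.372
Formula: R = S * alpha / (1 - alpha)
Numerator: 142.3 * 0.372 = 52.9356
Denominator: 1 - 0.372 = 0.628
R = 52.9356 / 0.628 = 84.29

84.29 m^2


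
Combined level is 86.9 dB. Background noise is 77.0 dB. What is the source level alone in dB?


Given values:
  L_total = 86.9 dB, L_bg = 77.0 dB
Formula: L_source = 10 * log10(10^(L_total/10) - 10^(L_bg/10))
Convert to linear:
  10^(86.9/10) = 489778819.3684
  10^(77.0/10) = 50118723.3627
Difference: 489778819.3684 - 50118723.3627 = 439660096.0057
L_source = 10 * log10(439660096.0057) = 86.43

86.43 dB


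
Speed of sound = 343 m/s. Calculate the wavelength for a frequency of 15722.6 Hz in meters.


Given values:
  c = 343 m/s, f = 15722.6 Hz
Formula: lambda = c / f
lambda = 343 / 15722.6
lambda = 0.0218

0.0218 m


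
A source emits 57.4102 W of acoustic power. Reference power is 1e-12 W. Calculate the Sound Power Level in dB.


Given values:
  W = 57.4102 W
  W_ref = 1e-12 W
Formula: SWL = 10 * log10(W / W_ref)
Compute ratio: W / W_ref = 57410200000000
Compute log10: log10(57410200000000) = 13.758989
Multiply: SWL = 10 * 13.758989 = 137.59

137.59 dB


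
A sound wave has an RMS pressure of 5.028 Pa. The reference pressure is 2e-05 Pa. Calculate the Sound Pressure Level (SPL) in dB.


Given values:
  p = 5.028 Pa
  p_ref = 2e-05 Pa
Formula: SPL = 20 * log10(p / p_ref)
Compute ratio: p / p_ref = 5.028 / 2e-05 = 251400
Compute log10: log10(251400) = 5.400365
Multiply: SPL = 20 * 5.400365 = 108.01

108.01 dB


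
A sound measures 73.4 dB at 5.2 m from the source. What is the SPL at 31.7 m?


Given values:
  SPL1 = 73.4 dB, r1 = 5.2 m, r2 = 31.7 m
Formula: SPL2 = SPL1 - 20 * log10(r2 / r1)
Compute ratio: r2 / r1 = 31.7 / 5.2 = 6.0962
Compute log10: log10(6.0962) = 0.785059
Compute drop: 20 * 0.785059 = 15.7012
SPL2 = 73.4 - 15.7012 = 57.7

57.7 dB


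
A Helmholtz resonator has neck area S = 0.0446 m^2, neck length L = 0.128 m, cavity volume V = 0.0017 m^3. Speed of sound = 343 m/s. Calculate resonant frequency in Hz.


Given values:
  S = 0.0446 m^2, L = 0.128 m, V = 0.0017 m^3, c = 343 m/s
Formula: f = (c / (2*pi)) * sqrt(S / (V * L))
Compute V * L = 0.0017 * 0.128 = 0.0002176
Compute S / (V * L) = 0.0446 / 0.0002176 = 204.9632
Compute sqrt(204.9632) = 14.316536
Compute c / (2*pi) = 343 / 6.283185 = 54.590148
f = 54.590148 * 14.316536 = 781.54

781.54 Hz


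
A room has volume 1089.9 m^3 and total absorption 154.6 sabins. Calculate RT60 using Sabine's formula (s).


Given values:
  V = 1089.9 m^3
  A = 154.6 sabins
Formula: RT60 = 0.161 * V / A
Numerator: 0.161 * 1089.9 = 175.4739
RT60 = 175.4739 / 154.6 = 1.135

1.135 s


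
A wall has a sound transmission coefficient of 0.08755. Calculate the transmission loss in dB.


Given values:
  tau = 0.08755
Formula: TL = 10 * log10(1 / tau)
Compute 1 / tau = 1 / 0.08755 = 11.422
Compute log10(11.422) = 1.057742
TL = 10 * 1.057742 = 10.58

10.58 dB


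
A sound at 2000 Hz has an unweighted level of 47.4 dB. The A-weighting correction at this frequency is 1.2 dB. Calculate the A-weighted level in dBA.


Given values:
  SPL = 47.4 dB
  A-weighting at 2000 Hz = 1.2 dB
Formula: L_A = SPL + A_weight
L_A = 47.4 + (1.2)
L_A = 48.6

48.6 dBA


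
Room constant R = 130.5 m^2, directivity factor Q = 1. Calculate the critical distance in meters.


Given values:
  R = 130.5 m^2, Q = 1
Formula: d_c = 0.141 * sqrt(Q * R)
Compute Q * R = 1 * 130.5 = 130.5
Compute sqrt(130.5) = 11.4237
d_c = 0.141 * 11.4237 = 1.611

1.611 m


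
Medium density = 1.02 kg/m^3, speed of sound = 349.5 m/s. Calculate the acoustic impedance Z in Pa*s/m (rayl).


Given values:
  rho = 1.02 kg/m^3
  c = 349.5 m/s
Formula: Z = rho * c
Z = 1.02 * 349.5
Z = 356.49

356.49 rayl


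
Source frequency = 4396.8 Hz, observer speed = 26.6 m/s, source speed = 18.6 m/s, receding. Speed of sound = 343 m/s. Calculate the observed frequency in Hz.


Given values:
  f_s = 4396.8 Hz, v_o = 26.6 m/s, v_s = 18.6 m/s
  Direction: receding
Formula: f_o = f_s * (c - v_o) / (c + v_s)
Numerator: c - v_o = 343 - 26.6 = 316.4
Denominator: c + v_s = 343 + 18.6 = 361.6
f_o = 4396.8 * 316.4 / 361.6 = 3847.2

3847.2 Hz


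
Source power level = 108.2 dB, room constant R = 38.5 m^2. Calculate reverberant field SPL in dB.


Given values:
  Lw = 108.2 dB, R = 38.5 m^2
Formula: SPL = Lw + 10 * log10(4 / R)
Compute 4 / R = 4 / 38.5 = 0.103896
Compute 10 * log10(0.103896) = -9.834
SPL = 108.2 + (-9.834) = 98.37

98.37 dB


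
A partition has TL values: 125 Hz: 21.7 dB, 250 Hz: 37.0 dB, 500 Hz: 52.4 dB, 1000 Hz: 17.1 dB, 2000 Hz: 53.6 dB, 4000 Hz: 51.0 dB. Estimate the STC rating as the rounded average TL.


Given TL values at each frequency:
  125 Hz: 21.7 dB
  250 Hz: 37.0 dB
  500 Hz: 52.4 dB
  1000 Hz: 17.1 dB
  2000 Hz: 53.6 dB
  4000 Hz: 51.0 dB
Formula: STC ~ round(average of TL values)
Sum = 21.7 + 37.0 + 52.4 + 17.1 + 53.6 + 51.0 = 232.8
Average = 232.8 / 6 = 38.8
Rounded: 39

39


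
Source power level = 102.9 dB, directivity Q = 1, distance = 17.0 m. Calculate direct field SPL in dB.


Given values:
  Lw = 102.9 dB, Q = 1, r = 17.0 m
Formula: SPL = Lw + 10 * log10(Q / (4 * pi * r^2))
Compute 4 * pi * r^2 = 4 * pi * 17.0^2 = 3631.6811
Compute Q / denom = 1 / 3631.6811 = 0.00027535
Compute 10 * log10(0.00027535) = -35.6011
SPL = 102.9 + (-35.6011) = 67.3

67.3 dB


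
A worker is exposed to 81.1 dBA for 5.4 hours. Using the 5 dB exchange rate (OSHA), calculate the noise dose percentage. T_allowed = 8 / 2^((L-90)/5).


Given values:
  L = 81.1 dBA, T = 5.4 hours
Formula: T_allowed = 8 / 2^((L - 90) / 5)
Compute exponent: (81.1 - 90) / 5 = -1.78
Compute 2^(-1.78) = 0.291183
T_allowed = 8 / 0.291183 = 27.474131 hours
Dose = (T / T_allowed) * 100
Dose = (5.4 / 27.474131) * 100 = 19.65

19.65 %


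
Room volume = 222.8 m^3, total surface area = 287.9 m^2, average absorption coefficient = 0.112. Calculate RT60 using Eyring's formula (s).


Given values:
  V = 222.8 m^3, S = 287.9 m^2, alpha = 0.112
Formula: RT60 = 0.161 * V / (-S * ln(1 - alpha))
Compute ln(1 - 0.112) = ln(0.888) = -0.118784
Denominator: -287.9 * -0.118784 = 34.1979
Numerator: 0.161 * 222.8 = 35.8708
RT60 = 35.8708 / 34.1979 = 1.049

1.049 s


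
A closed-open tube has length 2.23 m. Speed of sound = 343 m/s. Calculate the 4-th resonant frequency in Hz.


Given values:
  Tube type: closed-open, L = 2.23 m, c = 343 m/s, n = 4
Formula: f_n = (2n - 1) * c / (4 * L)
Compute 2n - 1 = 2*4 - 1 = 7
Compute 4 * L = 4 * 2.23 = 8.92
f = 7 * 343 / 8.92
f = 269.17

269.17 Hz


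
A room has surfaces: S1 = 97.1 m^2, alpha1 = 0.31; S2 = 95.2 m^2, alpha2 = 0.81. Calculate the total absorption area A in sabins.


Given surfaces:
  Surface 1: 97.1 * 0.31 = 30.101
  Surface 2: 95.2 * 0.81 = 77.112
Formula: A = sum(Si * alpha_i)
A = 30.101 + 77.112
A = 107.21

107.21 sabins


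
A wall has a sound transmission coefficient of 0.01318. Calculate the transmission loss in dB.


Given values:
  tau = 0.01318
Formula: TL = 10 * log10(1 / tau)
Compute 1 / tau = 1 / 0.01318 = 75.8725
Compute log10(75.8725) = 1.880084
TL = 10 * 1.880084 = 18.8

18.8 dB


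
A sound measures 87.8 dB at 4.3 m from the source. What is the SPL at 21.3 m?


Given values:
  SPL1 = 87.8 dB, r1 = 4.3 m, r2 = 21.3 m
Formula: SPL2 = SPL1 - 20 * log10(r2 / r1)
Compute ratio: r2 / r1 = 21.3 / 4.3 = 4.9535
Compute log10: log10(4.9535) = 0.694912
Compute drop: 20 * 0.694912 = 13.8982
SPL2 = 87.8 - 13.8982 = 73.9

73.9 dB


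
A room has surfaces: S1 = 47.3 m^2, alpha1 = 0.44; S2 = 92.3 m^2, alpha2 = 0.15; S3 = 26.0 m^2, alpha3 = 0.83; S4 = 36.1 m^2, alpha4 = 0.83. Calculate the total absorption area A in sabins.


Given surfaces:
  Surface 1: 47.3 * 0.44 = 20.812
  Surface 2: 92.3 * 0.15 = 13.845
  Surface 3: 26.0 * 0.83 = 21.58
  Surface 4: 36.1 * 0.83 = 29.963
Formula: A = sum(Si * alpha_i)
A = 20.812 + 13.845 + 21.58 + 29.963
A = 86.2

86.2 sabins


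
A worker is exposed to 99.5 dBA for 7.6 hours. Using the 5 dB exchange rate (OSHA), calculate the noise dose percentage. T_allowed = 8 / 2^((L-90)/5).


Given values:
  L = 99.5 dBA, T = 7.6 hours
Formula: T_allowed = 8 / 2^((L - 90) / 5)
Compute exponent: (99.5 - 90) / 5 = 1.9
Compute 2^(1.9) = 3.732132
T_allowed = 8 / 3.732132 = 2.143547 hours
Dose = (T / T_allowed) * 100
Dose = (7.6 / 2.143547) * 100 = 354.55

354.55 %


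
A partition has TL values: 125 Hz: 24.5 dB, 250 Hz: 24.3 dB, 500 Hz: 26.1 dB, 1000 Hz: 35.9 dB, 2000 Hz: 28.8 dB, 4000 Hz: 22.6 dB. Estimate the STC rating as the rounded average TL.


Given TL values at each frequency:
  125 Hz: 24.5 dB
  250 Hz: 24.3 dB
  500 Hz: 26.1 dB
  1000 Hz: 35.9 dB
  2000 Hz: 28.8 dB
  4000 Hz: 22.6 dB
Formula: STC ~ round(average of TL values)
Sum = 24.5 + 24.3 + 26.1 + 35.9 + 28.8 + 22.6 = 162.2
Average = 162.2 / 6 = 27.03
Rounded: 27

27


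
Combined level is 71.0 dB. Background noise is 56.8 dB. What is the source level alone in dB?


Given values:
  L_total = 71.0 dB, L_bg = 56.8 dB
Formula: L_source = 10 * log10(10^(L_total/10) - 10^(L_bg/10))
Convert to linear:
  10^(71.0/10) = 12589254.1179
  10^(56.8/10) = 478630.0923
Difference: 12589254.1179 - 478630.0923 = 12110624.0256
L_source = 10 * log10(12110624.0256) = 70.83

70.83 dB


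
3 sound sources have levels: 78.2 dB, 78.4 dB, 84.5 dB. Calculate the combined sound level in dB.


Formula: L_total = 10 * log10( sum(10^(Li/10)) )
  Source 1: 10^(78.2/10) = 66069344.8008
  Source 2: 10^(78.4/10) = 69183097.0919
  Source 3: 10^(84.5/10) = 281838293.1264
Sum of linear values = 417090735.0191
L_total = 10 * log10(417090735.0191) = 86.2

86.2 dB


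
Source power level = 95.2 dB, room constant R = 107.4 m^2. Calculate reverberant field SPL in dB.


Given values:
  Lw = 95.2 dB, R = 107.4 m^2
Formula: SPL = Lw + 10 * log10(4 / R)
Compute 4 / R = 4 / 107.4 = 0.037244
Compute 10 * log10(0.037244) = -14.2894
SPL = 95.2 + (-14.2894) = 80.91

80.91 dB


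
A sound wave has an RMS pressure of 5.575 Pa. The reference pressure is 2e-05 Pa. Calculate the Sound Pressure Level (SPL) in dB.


Given values:
  p = 5.575 Pa
  p_ref = 2e-05 Pa
Formula: SPL = 20 * log10(p / p_ref)
Compute ratio: p / p_ref = 5.575 / 2e-05 = 278750
Compute log10: log10(278750) = 5.445215
Multiply: SPL = 20 * 5.445215 = 108.9

108.9 dB


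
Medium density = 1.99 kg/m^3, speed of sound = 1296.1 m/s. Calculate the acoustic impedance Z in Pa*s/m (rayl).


Given values:
  rho = 1.99 kg/m^3
  c = 1296.1 m/s
Formula: Z = rho * c
Z = 1.99 * 1296.1
Z = 2579.24

2579.24 rayl


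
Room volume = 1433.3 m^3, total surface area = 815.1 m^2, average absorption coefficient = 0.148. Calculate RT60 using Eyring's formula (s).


Given values:
  V = 1433.3 m^3, S = 815.1 m^2, alpha = 0.148
Formula: RT60 = 0.161 * V / (-S * ln(1 - alpha))
Compute ln(1 - 0.148) = ln(0.852) = -0.160169
Denominator: -815.1 * -0.160169 = 130.5538
Numerator: 0.161 * 1433.3 = 230.7613
RT60 = 230.7613 / 130.5538 = 1.768

1.768 s


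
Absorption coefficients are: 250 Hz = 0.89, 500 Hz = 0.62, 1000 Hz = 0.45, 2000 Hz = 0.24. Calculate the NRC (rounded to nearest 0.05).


Given values:
  a_250 = 0.89, a_500 = 0.62
  a_1000 = 0.45, a_2000 = 0.24
Formula: NRC = (a250 + a500 + a1000 + a2000) / 4
Sum = 0.89 + 0.62 + 0.45 + 0.24 = 2.2
NRC = 2.2 / 4 = 0.55
Rounded to nearest 0.05: 0.55

0.55


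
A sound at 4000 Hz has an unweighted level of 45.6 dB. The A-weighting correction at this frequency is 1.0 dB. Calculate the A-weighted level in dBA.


Given values:
  SPL = 45.6 dB
  A-weighting at 4000 Hz = 1.0 dB
Formula: L_A = SPL + A_weight
L_A = 45.6 + (1.0)
L_A = 46.6

46.6 dBA


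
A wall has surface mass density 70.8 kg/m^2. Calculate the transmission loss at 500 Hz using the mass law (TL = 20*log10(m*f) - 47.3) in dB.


Given values:
  m = 70.8 kg/m^2, f = 500 Hz
Formula: TL = 20 * log10(m * f) - 47.3
Compute m * f = 70.8 * 500 = 35400.0
Compute log10(35400.0) = 4.549003
Compute 20 * 4.549003 = 90.9801
TL = 90.9801 - 47.3 = 43.68

43.68 dB


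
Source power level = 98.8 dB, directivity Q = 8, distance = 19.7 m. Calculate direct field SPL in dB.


Given values:
  Lw = 98.8 dB, Q = 8, r = 19.7 m
Formula: SPL = Lw + 10 * log10(Q / (4 * pi * r^2))
Compute 4 * pi * r^2 = 4 * pi * 19.7^2 = 4876.8828
Compute Q / denom = 8 / 4876.8828 = 0.00164039
Compute 10 * log10(0.00164039) = -27.8505
SPL = 98.8 + (-27.8505) = 70.95

70.95 dB


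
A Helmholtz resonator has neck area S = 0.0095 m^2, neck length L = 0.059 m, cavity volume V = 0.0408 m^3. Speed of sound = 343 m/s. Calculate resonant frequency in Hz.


Given values:
  S = 0.0095 m^2, L = 0.059 m, V = 0.0408 m^3, c = 343 m/s
Formula: f = (c / (2*pi)) * sqrt(S / (V * L))
Compute V * L = 0.0408 * 0.059 = 0.0024072
Compute S / (V * L) = 0.0095 / 0.0024072 = 3.9465
Compute sqrt(3.9465) = 1.98658
Compute c / (2*pi) = 343 / 6.283185 = 54.590148
f = 54.590148 * 1.98658 = 108.45

108.45 Hz


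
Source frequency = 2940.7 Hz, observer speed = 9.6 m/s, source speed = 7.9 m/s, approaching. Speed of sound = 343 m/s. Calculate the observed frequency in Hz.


Given values:
  f_s = 2940.7 Hz, v_o = 9.6 m/s, v_s = 7.9 m/s
  Direction: approaching
Formula: f_o = f_s * (c + v_o) / (c - v_s)
Numerator: c + v_o = 343 + 9.6 = 352.6
Denominator: c - v_s = 343 - 7.9 = 335.1
f_o = 2940.7 * 352.6 / 335.1 = 3094.27

3094.27 Hz


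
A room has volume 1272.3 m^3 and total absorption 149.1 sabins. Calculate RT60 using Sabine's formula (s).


Given values:
  V = 1272.3 m^3
  A = 149.1 sabins
Formula: RT60 = 0.161 * V / A
Numerator: 0.161 * 1272.3 = 204.8403
RT60 = 204.8403 / 149.1 = 1.374

1.374 s


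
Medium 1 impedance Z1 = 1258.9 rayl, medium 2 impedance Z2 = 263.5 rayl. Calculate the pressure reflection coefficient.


Given values:
  Z1 = 1258.9 rayl, Z2 = 263.5 rayl
Formula: R = (Z2 - Z1) / (Z2 + Z1)
Numerator: Z2 - Z1 = 263.5 - 1258.9 = -995.4
Denominator: Z2 + Z1 = 263.5 + 1258.9 = 1522.4
R = -995.4 / 1522.4 = -0.6538

-0.6538


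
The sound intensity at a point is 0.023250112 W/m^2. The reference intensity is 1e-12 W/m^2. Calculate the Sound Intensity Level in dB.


Given values:
  I = 0.023250112 W/m^2
  I_ref = 1e-12 W/m^2
Formula: SIL = 10 * log10(I / I_ref)
Compute ratio: I / I_ref = 23250112000
Compute log10: log10(23250112000) = 10.366425
Multiply: SIL = 10 * 10.366425 = 103.66

103.66 dB


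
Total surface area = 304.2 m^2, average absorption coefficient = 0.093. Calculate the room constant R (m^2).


Given values:
  S = 304.2 m^2, alpha = 0.093
Formula: R = S * alpha / (1 - alpha)
Numerator: 304.2 * 0.093 = 28.2906
Denominator: 1 - 0.093 = 0.907
R = 28.2906 / 0.907 = 31.19

31.19 m^2


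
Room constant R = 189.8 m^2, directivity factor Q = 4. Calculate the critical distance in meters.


Given values:
  R = 189.8 m^2, Q = 4
Formula: d_c = 0.141 * sqrt(Q * R)
Compute Q * R = 4 * 189.8 = 759.2
Compute sqrt(759.2) = 27.5536
d_c = 0.141 * 27.5536 = 3.885

3.885 m


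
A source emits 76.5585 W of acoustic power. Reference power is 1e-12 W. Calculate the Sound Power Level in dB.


Given values:
  W = 76.5585 W
  W_ref = 1e-12 W
Formula: SWL = 10 * log10(W / W_ref)
Compute ratio: W / W_ref = 76558500000000
Compute log10: log10(76558500000000) = 13.883993
Multiply: SWL = 10 * 13.883993 = 138.84

138.84 dB


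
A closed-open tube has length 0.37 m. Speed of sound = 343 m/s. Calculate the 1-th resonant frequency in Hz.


Given values:
  Tube type: closed-open, L = 0.37 m, c = 343 m/s, n = 1
Formula: f_n = (2n - 1) * c / (4 * L)
Compute 2n - 1 = 2*1 - 1 = 1
Compute 4 * L = 4 * 0.37 = 1.48
f = 1 * 343 / 1.48
f = 231.76

231.76 Hz


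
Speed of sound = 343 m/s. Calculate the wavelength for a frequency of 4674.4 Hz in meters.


Given values:
  c = 343 m/s, f = 4674.4 Hz
Formula: lambda = c / f
lambda = 343 / 4674.4
lambda = 0.0734

0.0734 m


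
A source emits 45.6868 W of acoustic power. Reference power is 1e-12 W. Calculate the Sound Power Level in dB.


Given values:
  W = 45.6868 W
  W_ref = 1e-12 W
Formula: SWL = 10 * log10(W / W_ref)
Compute ratio: W / W_ref = 45686800000000
Compute log10: log10(45686800000000) = 13.659791
Multiply: SWL = 10 * 13.659791 = 136.6

136.6 dB


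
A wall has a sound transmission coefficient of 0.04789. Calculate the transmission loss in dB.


Given values:
  tau = 0.04789
Formula: TL = 10 * log10(1 / tau)
Compute 1 / tau = 1 / 0.04789 = 20.8812
Compute log10(20.8812) = 1.319755
TL = 10 * 1.319755 = 13.2

13.2 dB


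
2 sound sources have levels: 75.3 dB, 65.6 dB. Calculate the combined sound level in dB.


Formula: L_total = 10 * log10( sum(10^(Li/10)) )
  Source 1: 10^(75.3/10) = 33884415.6139
  Source 2: 10^(65.6/10) = 3630780.5477
Sum of linear values = 37515196.1616
L_total = 10 * log10(37515196.1616) = 75.74

75.74 dB


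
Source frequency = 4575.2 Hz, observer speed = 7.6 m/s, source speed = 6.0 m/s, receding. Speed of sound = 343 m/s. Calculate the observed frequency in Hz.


Given values:
  f_s = 4575.2 Hz, v_o = 7.6 m/s, v_s = 6.0 m/s
  Direction: receding
Formula: f_o = f_s * (c - v_o) / (c + v_s)
Numerator: c - v_o = 343 - 7.6 = 335.4
Denominator: c + v_s = 343 + 6.0 = 349.0
f_o = 4575.2 * 335.4 / 349.0 = 4396.91

4396.91 Hz


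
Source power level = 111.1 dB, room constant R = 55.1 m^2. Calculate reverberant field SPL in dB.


Given values:
  Lw = 111.1 dB, R = 55.1 m^2
Formula: SPL = Lw + 10 * log10(4 / R)
Compute 4 / R = 4 / 55.1 = 0.072595
Compute 10 * log10(0.072595) = -11.3909
SPL = 111.1 + (-11.3909) = 99.71

99.71 dB


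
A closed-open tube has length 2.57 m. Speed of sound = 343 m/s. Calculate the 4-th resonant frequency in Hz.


Given values:
  Tube type: closed-open, L = 2.57 m, c = 343 m/s, n = 4
Formula: f_n = (2n - 1) * c / (4 * L)
Compute 2n - 1 = 2*4 - 1 = 7
Compute 4 * L = 4 * 2.57 = 10.28
f = 7 * 343 / 10.28
f = 233.56

233.56 Hz


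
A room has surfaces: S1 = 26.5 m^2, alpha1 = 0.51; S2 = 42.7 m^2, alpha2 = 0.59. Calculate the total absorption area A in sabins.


Given surfaces:
  Surface 1: 26.5 * 0.51 = 13.515
  Surface 2: 42.7 * 0.59 = 25.193
Formula: A = sum(Si * alpha_i)
A = 13.515 + 25.193
A = 38.71

38.71 sabins


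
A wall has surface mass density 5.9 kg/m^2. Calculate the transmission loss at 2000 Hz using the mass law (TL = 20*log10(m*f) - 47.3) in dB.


Given values:
  m = 5.9 kg/m^2, f = 2000 Hz
Formula: TL = 20 * log10(m * f) - 47.3
Compute m * f = 5.9 * 2000 = 11800.0
Compute log10(11800.0) = 4.071882
Compute 20 * 4.071882 = 81.4376
TL = 81.4376 - 47.3 = 34.14

34.14 dB


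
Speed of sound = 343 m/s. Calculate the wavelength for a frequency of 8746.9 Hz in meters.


Given values:
  c = 343 m/s, f = 8746.9 Hz
Formula: lambda = c / f
lambda = 343 / 8746.9
lambda = 0.0392

0.0392 m


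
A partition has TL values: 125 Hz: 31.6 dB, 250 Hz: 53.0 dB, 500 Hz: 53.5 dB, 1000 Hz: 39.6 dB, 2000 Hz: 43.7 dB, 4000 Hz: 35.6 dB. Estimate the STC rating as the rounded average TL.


Given TL values at each frequency:
  125 Hz: 31.6 dB
  250 Hz: 53.0 dB
  500 Hz: 53.5 dB
  1000 Hz: 39.6 dB
  2000 Hz: 43.7 dB
  4000 Hz: 35.6 dB
Formula: STC ~ round(average of TL values)
Sum = 31.6 + 53.0 + 53.5 + 39.6 + 43.7 + 35.6 = 257.0
Average = 257.0 / 6 = 42.83
Rounded: 43

43


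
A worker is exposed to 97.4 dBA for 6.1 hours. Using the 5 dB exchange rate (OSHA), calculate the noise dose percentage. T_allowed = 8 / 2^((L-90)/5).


Given values:
  L = 97.4 dBA, T = 6.1 hours
Formula: T_allowed = 8 / 2^((L - 90) / 5)
Compute exponent: (97.4 - 90) / 5 = 1.48
Compute 2^(1.48) = 2.789487
T_allowed = 8 / 2.789487 = 2.867911 hours
Dose = (T / T_allowed) * 100
Dose = (6.1 / 2.867911) * 100 = 212.7

212.7 %


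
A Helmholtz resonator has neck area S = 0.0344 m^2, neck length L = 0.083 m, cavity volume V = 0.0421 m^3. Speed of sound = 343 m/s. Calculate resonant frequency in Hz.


Given values:
  S = 0.0344 m^2, L = 0.083 m, V = 0.0421 m^3, c = 343 m/s
Formula: f = (c / (2*pi)) * sqrt(S / (V * L))
Compute V * L = 0.0421 * 0.083 = 0.0034943
Compute S / (V * L) = 0.0344 / 0.0034943 = 9.8446
Compute sqrt(9.8446) = 3.137611
Compute c / (2*pi) = 343 / 6.283185 = 54.590148
f = 54.590148 * 3.137611 = 171.28

171.28 Hz


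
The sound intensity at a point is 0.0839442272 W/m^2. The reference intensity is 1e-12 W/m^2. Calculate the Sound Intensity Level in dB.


Given values:
  I = 0.0839442272 W/m^2
  I_ref = 1e-12 W/m^2
Formula: SIL = 10 * log10(I / I_ref)
Compute ratio: I / I_ref = 83944227200
Compute log10: log10(83944227200) = 10.923991
Multiply: SIL = 10 * 10.923991 = 109.24

109.24 dB


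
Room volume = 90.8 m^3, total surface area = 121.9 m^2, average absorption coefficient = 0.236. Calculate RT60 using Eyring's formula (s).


Given values:
  V = 90.8 m^3, S = 121.9 m^2, alpha = 0.236
Formula: RT60 = 0.161 * V / (-S * ln(1 - alpha))
Compute ln(1 - 0.236) = ln(0.764) = -0.269187
Denominator: -121.9 * -0.269187 = 32.8139
Numerator: 0.161 * 90.8 = 14.6188
RT60 = 14.6188 / 32.8139 = 0.446

0.446 s
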